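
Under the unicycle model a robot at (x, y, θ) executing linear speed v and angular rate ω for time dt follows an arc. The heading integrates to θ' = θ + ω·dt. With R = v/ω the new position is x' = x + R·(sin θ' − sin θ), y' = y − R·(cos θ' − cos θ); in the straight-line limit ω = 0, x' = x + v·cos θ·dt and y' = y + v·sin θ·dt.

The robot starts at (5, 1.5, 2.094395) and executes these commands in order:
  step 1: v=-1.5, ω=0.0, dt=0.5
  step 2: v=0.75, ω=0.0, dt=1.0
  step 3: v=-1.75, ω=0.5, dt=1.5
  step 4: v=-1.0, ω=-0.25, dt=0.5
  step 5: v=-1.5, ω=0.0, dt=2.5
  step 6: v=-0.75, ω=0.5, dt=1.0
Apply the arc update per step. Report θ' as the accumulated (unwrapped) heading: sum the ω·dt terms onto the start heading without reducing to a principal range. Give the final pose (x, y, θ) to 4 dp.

(11.6258, -1.9362, 3.2194)

step 1: θ'=2.0944 (straight) → pose (5.3750, 0.8505, 2.0944)
step 2: θ'=2.0944 (straight) → pose (5.0000, 1.5000, 2.0944)
step 3: θ'=2.8444 (R=-3.5000) → pose (7.0061, -0.0966, 2.8444)
step 4: θ'=2.7194 (R=4.0000) → pose (7.4738, -0.2724, 2.7194)
step 5: θ'=2.7194 (straight) → pose (10.8946, -1.8091, 2.7194)
step 6: θ'=3.2194 (R=-1.5000) → pose (11.6258, -1.9362, 3.2194)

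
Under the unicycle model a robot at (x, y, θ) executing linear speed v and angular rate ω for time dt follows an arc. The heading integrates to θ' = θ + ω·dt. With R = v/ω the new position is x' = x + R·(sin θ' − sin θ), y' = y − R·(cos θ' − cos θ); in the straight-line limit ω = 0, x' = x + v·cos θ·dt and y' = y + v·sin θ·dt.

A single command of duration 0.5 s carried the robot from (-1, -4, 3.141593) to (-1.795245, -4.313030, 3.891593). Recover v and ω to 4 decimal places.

v = 1.7500, ω = 1.5000

Δθ = 3.891593 − 3.141593 = 0.750000
ω = Δθ/dt = 0.750000/0.5 = 1.5000
R = Δx/(sin θ' − sin θ) = 1.1667
v = R·ω = 1.1667·1.5000 = 1.7500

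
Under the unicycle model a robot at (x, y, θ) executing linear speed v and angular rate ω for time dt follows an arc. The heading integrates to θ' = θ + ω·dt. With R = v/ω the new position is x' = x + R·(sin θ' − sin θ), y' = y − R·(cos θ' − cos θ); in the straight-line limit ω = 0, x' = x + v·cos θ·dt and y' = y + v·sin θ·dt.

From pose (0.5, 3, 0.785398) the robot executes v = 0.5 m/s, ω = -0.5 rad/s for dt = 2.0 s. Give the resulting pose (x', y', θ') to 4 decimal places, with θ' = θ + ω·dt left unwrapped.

θ' = 0.7854 + -0.5·2.0 = -0.2146
R = v/ω = 0.5/-0.5 = -1.0000
x' = 0.5 + -1.0000·(sin -0.2146 − sin 0.7854) = 1.4201
y' = 3 − -1.0000·(cos -0.2146 − cos 0.7854) = 3.2700

(1.4201, 3.2700, -0.2146)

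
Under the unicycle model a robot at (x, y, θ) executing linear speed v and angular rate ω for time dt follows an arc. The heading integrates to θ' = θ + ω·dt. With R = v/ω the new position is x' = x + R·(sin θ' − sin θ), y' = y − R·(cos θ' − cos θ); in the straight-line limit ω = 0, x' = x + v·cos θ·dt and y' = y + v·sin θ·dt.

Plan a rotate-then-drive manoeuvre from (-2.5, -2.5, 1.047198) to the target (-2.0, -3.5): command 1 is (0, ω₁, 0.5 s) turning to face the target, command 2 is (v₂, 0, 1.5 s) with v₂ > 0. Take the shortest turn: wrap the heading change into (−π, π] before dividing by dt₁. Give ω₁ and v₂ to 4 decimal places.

heading to target = atan2(-3.5−-2.5, -2−-2.5) = -1.1071
Δθ = wrap(-1.1071 − 1.0472) = -2.1543; ω₁ = Δθ/dt₁ = -4.3087
distance = √((-2−-2.5)² + (-3.5−-2.5)²) = 1.1180; v₂ = distance/dt₂ = 0.7454

ω₁ = -4.3087, v₂ = 0.7454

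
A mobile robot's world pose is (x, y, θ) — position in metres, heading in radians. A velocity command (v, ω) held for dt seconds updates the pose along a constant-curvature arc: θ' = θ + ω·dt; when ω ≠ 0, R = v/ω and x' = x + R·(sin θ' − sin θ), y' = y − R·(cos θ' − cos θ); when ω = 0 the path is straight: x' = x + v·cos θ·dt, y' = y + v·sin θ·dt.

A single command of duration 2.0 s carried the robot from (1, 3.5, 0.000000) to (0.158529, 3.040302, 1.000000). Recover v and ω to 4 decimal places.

v = -0.5000, ω = 0.5000

Δθ = 1.000000 − 0.000000 = 1.000000
ω = Δθ/dt = 1.000000/2.0 = 0.5000
R = Δx/(sin θ' − sin θ) = -1.0000
v = R·ω = -1.0000·0.5000 = -0.5000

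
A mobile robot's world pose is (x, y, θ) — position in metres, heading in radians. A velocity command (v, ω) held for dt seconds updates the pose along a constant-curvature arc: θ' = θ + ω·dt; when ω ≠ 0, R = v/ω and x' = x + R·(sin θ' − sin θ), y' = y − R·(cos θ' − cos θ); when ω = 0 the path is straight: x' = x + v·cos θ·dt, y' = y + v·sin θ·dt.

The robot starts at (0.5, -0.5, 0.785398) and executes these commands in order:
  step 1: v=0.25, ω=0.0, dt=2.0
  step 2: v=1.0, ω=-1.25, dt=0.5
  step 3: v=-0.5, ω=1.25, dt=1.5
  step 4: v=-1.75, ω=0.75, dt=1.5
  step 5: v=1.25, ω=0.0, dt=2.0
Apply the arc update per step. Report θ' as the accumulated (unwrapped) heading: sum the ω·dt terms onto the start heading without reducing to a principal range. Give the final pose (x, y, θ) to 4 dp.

(0.6281, -1.8309, 3.1604)

step 1: θ'=0.7854 (straight) → pose (0.8536, -0.1464, 0.7854)
step 2: θ'=0.1604 (R=-0.8000) → pose (1.2915, 0.0776, 0.1604)
step 3: θ'=2.0354 (R=-0.4000) → pose (0.9978, -0.4965, 2.0354)
step 4: θ'=3.1604 (R=-2.3333) → pose (3.1276, -1.7839, 3.1604)
step 5: θ'=3.1604 (straight) → pose (0.6281, -1.8309, 3.1604)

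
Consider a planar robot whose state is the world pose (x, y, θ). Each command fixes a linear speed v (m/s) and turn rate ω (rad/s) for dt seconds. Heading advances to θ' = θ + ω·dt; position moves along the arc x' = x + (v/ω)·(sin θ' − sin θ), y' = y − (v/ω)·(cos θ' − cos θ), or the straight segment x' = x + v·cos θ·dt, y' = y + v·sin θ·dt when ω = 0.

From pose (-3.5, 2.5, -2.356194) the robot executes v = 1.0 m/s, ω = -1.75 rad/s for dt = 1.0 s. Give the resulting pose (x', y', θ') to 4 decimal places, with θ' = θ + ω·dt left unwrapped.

θ' = -2.3562 + -1.75·1.0 = -4.1062
R = v/ω = 1.0/-1.75 = -0.5714
x' = -3.5 + -0.5714·(sin -4.1062 − sin -2.3562) = -4.3737
y' = 2.5 − -0.5714·(cos -4.1062 − cos -2.3562) = 2.5785

(-4.3737, 2.5785, -4.1062)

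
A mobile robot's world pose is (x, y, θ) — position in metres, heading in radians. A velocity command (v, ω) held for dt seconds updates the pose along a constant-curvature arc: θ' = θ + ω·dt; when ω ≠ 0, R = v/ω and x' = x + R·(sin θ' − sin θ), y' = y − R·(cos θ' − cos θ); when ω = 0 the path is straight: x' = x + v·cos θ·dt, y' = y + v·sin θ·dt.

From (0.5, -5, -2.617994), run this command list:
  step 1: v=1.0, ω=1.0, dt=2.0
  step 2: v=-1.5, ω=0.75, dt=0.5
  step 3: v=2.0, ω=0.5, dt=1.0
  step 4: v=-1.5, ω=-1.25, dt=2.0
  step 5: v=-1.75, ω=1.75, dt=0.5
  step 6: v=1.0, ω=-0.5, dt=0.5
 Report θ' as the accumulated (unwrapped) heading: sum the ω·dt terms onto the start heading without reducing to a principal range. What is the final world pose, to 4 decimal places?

(0.7140, -4.1213, -1.6180)

step 1: θ'=-0.6180 (R=1.0000) → pose (0.4206, -6.6811, -0.6180)
step 2: θ'=-0.2430 (R=-2.0000) → pose (-0.2570, -6.3699, -0.2430)
step 3: θ'=0.2570 (R=4.0000) → pose (1.7222, -6.3560, 0.2570)
step 4: θ'=-2.2430 (R=1.2000) → pose (0.4782, -4.4482, -2.2430)
step 5: θ'=-1.3680 (R=-1.0000) → pose (0.6753, -3.6241, -1.3680)
step 6: θ'=-1.6180 (R=-2.0000) → pose (0.7140, -4.1213, -1.6180)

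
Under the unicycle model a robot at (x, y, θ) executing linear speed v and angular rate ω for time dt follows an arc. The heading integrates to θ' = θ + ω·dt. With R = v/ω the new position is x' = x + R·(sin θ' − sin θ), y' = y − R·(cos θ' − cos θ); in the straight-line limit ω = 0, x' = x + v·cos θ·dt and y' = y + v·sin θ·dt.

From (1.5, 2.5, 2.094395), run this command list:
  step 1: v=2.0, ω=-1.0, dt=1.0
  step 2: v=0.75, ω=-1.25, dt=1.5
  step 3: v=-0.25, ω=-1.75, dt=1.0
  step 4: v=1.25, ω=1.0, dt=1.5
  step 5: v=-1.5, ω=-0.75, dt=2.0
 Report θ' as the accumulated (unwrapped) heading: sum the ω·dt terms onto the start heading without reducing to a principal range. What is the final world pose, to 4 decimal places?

(2.6417, 5.7869, -2.5306)

step 1: θ'=1.0944 (R=-2.0000) → pose (1.4547, 4.4172, 1.0944)
step 2: θ'=-0.7806 (R=-0.6000) → pose (2.4102, 4.5683, -0.7806)
step 3: θ'=-2.5306 (R=0.1429) → pose (2.4287, 4.7868, -2.5306)
step 4: θ'=-1.0306 (R=1.2500) → pose (2.0738, 3.1201, -1.0306)
step 5: θ'=-2.5306 (R=2.0000) → pose (2.6417, 5.7869, -2.5306)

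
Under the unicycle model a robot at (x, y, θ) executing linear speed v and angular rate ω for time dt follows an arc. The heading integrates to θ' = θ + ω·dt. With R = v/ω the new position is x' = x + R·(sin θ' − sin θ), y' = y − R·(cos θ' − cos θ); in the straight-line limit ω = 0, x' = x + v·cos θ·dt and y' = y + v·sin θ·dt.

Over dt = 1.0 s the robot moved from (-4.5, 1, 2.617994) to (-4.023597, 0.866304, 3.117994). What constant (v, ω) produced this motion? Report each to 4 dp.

Δθ = 3.117994 − 2.617994 = 0.500000
ω = Δθ/dt = 0.500000/1.0 = 0.5000
R = Δx/(sin θ' − sin θ) = -1.0000
v = R·ω = -1.0000·0.5000 = -0.5000

v = -0.5000, ω = 0.5000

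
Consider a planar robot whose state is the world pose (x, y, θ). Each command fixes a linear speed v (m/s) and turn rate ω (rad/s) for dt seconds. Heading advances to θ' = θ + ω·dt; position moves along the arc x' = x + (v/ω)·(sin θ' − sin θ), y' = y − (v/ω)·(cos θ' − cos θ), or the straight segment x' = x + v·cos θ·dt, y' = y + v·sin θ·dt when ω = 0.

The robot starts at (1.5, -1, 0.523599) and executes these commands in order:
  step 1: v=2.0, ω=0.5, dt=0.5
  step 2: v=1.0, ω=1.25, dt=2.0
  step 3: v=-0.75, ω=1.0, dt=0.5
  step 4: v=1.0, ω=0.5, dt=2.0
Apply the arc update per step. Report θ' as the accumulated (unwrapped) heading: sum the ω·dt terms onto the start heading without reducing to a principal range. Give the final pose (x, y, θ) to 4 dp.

step 1: θ'=0.7736 (R=4.0000) → pose (2.2949, -0.3975, 0.7736)
step 2: θ'=3.2736 (R=0.8000) → pose (1.6306, 0.9679, 3.2736)
step 3: θ'=3.7736 (R=-0.7500) → pose (1.9749, 1.1062, 3.7736)
step 4: θ'=4.7736 (R=2.0000) → pose (1.1602, -0.6298, 4.7736)

(1.1602, -0.6298, 4.7736)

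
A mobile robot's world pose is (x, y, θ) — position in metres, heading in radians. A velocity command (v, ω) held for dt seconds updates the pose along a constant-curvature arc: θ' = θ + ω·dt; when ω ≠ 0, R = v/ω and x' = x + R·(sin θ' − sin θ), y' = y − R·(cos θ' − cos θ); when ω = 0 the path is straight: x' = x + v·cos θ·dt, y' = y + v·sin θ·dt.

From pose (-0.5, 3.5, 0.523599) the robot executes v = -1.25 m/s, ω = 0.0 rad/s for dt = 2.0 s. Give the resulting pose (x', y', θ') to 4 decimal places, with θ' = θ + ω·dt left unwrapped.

(-2.6651, 2.2500, 0.5236)

θ' = 0.5236 + 0.0·2.0 = 0.5236
ω = 0 → straight: x' = -0.5 + -1.25·cos(0.5236)·2.0 = -2.6651
y' = 3.5 + -1.25·sin(0.5236)·2.0 = 2.2500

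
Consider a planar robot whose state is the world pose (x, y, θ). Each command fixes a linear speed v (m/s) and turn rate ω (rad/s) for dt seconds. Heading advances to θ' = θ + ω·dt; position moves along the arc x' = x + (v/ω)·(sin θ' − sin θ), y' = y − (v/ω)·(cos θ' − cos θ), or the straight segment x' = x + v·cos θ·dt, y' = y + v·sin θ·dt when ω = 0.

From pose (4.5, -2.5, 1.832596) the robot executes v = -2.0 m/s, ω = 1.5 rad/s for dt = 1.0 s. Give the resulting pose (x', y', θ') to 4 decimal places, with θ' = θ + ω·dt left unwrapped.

θ' = 1.8326 + 1.5·1.0 = 3.3326
R = v/ω = -2.0/1.5 = -1.3333
x' = 4.5 + -1.3333·(sin 3.3326 − sin 1.8326) = 6.0410
y' = -2.5 − -1.3333·(cos 3.3326 − cos 1.8326) = -3.4640

(6.0410, -3.4640, 3.3326)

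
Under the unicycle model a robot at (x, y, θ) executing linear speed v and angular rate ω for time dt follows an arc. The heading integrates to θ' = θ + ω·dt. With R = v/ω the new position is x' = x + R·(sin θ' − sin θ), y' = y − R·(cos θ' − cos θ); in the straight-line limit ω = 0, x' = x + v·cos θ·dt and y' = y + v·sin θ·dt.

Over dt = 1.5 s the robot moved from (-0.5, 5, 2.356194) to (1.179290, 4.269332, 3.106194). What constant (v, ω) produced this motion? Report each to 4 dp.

v = -1.2500, ω = 0.5000

Δθ = 3.106194 − 2.356194 = 0.750000
ω = Δθ/dt = 0.750000/1.5 = 0.5000
R = Δx/(sin θ' − sin θ) = -2.5000
v = R·ω = -2.5000·0.5000 = -1.2500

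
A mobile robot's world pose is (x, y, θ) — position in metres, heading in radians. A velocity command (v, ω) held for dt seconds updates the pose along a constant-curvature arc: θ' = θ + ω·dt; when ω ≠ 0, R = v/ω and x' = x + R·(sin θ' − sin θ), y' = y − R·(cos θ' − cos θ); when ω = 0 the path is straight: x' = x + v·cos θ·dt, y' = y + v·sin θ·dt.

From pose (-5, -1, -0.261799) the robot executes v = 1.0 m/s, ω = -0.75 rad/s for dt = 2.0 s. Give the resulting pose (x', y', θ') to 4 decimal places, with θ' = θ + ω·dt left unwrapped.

θ' = -0.2618 + -0.75·2.0 = -1.7618
R = v/ω = 1.0/-0.75 = -1.3333
x' = -5 + -1.3333·(sin -1.7618 − sin -0.2618) = -4.0360
y' = -1 − -1.3333·(cos -1.7618 − cos -0.2618) = -2.5410

(-4.0360, -2.5410, -1.7618)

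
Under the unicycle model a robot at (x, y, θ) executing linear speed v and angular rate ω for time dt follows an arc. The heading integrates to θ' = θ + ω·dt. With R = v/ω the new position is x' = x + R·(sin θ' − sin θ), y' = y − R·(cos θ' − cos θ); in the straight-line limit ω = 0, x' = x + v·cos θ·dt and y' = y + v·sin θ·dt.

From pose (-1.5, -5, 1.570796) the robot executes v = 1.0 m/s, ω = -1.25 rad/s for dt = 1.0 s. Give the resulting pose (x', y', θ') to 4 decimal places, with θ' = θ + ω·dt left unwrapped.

θ' = 1.5708 + -1.25·1.0 = 0.3208
R = v/ω = 1.0/-1.25 = -0.8000
x' = -1.5 + -0.8000·(sin 0.3208 − sin 1.5708) = -0.9523
y' = -5 − -0.8000·(cos 0.3208 − cos 1.5708) = -4.2408

(-0.9523, -4.2408, 0.3208)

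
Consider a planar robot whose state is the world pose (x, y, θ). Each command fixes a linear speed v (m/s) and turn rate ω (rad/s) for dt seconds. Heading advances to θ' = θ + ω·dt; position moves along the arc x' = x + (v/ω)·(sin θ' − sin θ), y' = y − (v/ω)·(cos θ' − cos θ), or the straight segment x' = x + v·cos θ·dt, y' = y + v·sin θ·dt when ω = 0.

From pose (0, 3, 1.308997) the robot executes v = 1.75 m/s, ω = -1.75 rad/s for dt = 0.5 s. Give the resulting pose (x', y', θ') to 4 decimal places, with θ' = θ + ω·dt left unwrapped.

θ' = 1.3090 + -1.75·0.5 = 0.4340
R = v/ω = 1.75/-1.75 = -1.0000
x' = 0 + -1.0000·(sin 0.4340 − sin 1.3090) = 0.5454
y' = 3 − -1.0000·(cos 0.4340 − cos 1.3090) = 3.6485

(0.5454, 3.6485, 0.4340)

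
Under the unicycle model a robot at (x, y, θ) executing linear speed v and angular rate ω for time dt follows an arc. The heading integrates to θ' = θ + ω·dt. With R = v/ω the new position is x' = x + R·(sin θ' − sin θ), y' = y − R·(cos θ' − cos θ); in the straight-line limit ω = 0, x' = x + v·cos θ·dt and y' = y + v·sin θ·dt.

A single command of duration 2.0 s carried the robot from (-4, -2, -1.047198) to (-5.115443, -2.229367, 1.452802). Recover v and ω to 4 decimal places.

v = -0.7500, ω = 1.2500

Δθ = 1.452802 − -1.047198 = 2.500000
ω = Δθ/dt = 2.500000/2.0 = 1.2500
R = Δx/(sin θ' − sin θ) = -0.6000
v = R·ω = -0.6000·1.2500 = -0.7500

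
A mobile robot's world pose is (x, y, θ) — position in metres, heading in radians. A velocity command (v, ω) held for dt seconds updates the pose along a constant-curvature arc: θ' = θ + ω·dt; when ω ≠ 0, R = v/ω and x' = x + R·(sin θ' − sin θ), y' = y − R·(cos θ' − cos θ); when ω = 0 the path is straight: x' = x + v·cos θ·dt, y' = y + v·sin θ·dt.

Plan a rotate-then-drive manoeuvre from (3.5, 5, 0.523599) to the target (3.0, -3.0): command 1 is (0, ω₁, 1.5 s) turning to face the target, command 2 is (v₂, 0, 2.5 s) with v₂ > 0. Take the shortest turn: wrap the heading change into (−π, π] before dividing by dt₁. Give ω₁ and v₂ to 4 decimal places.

heading to target = atan2(-3−5, 3−3.5) = -1.6332
Δθ = wrap(-1.6332 − 0.5236) = -2.1568; ω₁ = Δθ/dt₁ = -1.4379
distance = √((3−3.5)² + (-3−5)²) = 8.0156; v₂ = distance/dt₂ = 3.2062

ω₁ = -1.4379, v₂ = 3.2062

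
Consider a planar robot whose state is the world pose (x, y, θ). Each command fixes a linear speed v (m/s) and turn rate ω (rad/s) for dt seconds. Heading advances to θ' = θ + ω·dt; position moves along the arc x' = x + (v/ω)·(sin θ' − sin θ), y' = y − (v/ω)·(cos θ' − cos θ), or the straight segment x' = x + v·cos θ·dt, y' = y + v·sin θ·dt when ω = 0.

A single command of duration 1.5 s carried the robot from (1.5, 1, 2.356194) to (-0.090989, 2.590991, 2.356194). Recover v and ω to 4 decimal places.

Δθ = 2.356194 − 2.356194 = 0.000000
ω = Δθ/dt = 0.000000/1.5 = 0.0000
ω = 0 → v = (Δx·cos θ + Δy·sin θ)/dt = 1.5000

v = 1.5000, ω = 0.0000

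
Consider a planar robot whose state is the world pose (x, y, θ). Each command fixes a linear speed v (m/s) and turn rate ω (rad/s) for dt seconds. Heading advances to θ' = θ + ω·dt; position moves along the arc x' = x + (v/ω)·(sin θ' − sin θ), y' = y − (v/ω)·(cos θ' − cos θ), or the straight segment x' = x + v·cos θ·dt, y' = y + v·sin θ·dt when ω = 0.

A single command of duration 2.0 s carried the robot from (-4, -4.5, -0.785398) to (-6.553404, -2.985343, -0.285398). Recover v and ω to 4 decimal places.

Δθ = -0.285398 − -0.785398 = 0.500000
ω = Δθ/dt = 0.500000/2.0 = 0.2500
R = Δx/(sin θ' − sin θ) = -6.0000
v = R·ω = -6.0000·0.2500 = -1.5000

v = -1.5000, ω = 0.2500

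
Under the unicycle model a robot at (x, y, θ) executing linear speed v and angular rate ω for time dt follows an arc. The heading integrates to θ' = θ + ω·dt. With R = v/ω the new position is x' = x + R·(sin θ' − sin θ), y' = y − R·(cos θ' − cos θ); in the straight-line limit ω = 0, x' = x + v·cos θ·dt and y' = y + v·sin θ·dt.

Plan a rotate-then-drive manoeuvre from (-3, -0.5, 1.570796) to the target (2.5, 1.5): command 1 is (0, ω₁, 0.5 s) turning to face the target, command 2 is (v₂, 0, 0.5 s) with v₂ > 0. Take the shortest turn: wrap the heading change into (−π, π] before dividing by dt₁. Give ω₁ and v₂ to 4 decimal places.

heading to target = atan2(1.5−-0.5, 2.5−-3) = 0.3488
Δθ = wrap(0.3488 − 1.5708) = -1.2220; ω₁ = Δθ/dt₁ = -2.4440
distance = √((2.5−-3)² + (1.5−-0.5)²) = 5.8523; v₂ = distance/dt₂ = 11.7047

ω₁ = -2.4440, v₂ = 11.7047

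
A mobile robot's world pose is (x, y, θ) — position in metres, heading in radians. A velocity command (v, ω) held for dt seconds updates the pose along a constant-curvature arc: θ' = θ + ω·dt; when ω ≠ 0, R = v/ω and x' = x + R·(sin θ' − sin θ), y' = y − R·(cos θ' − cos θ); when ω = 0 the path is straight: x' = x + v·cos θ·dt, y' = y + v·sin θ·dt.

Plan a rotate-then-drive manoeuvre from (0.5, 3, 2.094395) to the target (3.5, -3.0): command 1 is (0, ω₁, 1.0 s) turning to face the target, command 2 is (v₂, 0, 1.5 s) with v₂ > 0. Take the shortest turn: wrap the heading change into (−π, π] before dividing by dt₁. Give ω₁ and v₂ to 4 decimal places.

ω₁ = 3.0816, v₂ = 4.4721

heading to target = atan2(-3−3, 3.5−0.5) = -1.1071
Δθ = wrap(-1.1071 − 2.0944) = 3.0816; ω₁ = Δθ/dt₁ = 3.0816
distance = √((3.5−0.5)² + (-3−3)²) = 6.7082; v₂ = distance/dt₂ = 4.4721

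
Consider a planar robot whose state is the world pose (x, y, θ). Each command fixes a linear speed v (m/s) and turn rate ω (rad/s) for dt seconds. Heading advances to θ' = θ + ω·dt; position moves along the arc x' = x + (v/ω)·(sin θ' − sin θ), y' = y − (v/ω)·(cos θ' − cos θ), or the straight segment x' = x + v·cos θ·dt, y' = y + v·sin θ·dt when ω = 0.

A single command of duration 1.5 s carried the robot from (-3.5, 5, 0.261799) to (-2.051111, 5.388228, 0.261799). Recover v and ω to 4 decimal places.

v = 1.0000, ω = 0.0000

Δθ = 0.261799 − 0.261799 = 0.000000
ω = Δθ/dt = 0.000000/1.5 = 0.0000
ω = 0 → v = (Δx·cos θ + Δy·sin θ)/dt = 1.0000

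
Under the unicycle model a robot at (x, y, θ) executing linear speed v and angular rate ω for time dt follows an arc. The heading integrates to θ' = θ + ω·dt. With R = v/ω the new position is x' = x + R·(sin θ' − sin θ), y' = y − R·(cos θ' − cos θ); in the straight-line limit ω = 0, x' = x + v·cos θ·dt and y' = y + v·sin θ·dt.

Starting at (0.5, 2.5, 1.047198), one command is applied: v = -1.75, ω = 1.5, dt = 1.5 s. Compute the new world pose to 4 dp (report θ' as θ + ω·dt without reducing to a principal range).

θ' = 1.0472 + 1.5·1.5 = 3.2972
R = v/ω = -1.75/1.5 = -1.1667
x' = 0.5 + -1.1667·(sin 3.2972 − sin 1.0472) = 1.6912
y' = 2.5 − -1.1667·(cos 3.2972 − cos 1.0472) = 0.7641

(1.6912, 0.7641, 3.2972)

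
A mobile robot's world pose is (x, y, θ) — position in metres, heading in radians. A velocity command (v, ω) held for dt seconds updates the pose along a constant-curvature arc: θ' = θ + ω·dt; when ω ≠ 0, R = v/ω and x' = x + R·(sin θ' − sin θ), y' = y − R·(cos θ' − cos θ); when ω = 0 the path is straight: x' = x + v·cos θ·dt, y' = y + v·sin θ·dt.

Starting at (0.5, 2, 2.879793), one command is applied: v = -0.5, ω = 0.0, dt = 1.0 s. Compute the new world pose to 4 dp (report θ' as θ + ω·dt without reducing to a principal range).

θ' = 2.8798 + 0.0·1.0 = 2.8798
ω = 0 → straight: x' = 0.5 + -0.5·cos(2.8798)·1.0 = 0.9830
y' = 2 + -0.5·sin(2.8798)·1.0 = 1.8706

(0.9830, 1.8706, 2.8798)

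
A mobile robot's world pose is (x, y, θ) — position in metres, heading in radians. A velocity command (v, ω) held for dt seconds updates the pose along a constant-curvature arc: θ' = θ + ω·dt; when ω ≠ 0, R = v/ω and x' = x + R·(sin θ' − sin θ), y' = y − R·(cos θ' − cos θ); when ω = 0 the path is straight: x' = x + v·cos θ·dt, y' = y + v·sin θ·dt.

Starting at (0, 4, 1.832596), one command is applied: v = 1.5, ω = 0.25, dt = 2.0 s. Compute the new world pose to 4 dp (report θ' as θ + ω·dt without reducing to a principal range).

(-1.4540, 6.5884, 2.3326)

θ' = 1.8326 + 0.25·2.0 = 2.3326
R = v/ω = 1.5/0.25 = 6.0000
x' = 0 + 6.0000·(sin 2.3326 − sin 1.8326) = -1.4540
y' = 4 − 6.0000·(cos 2.3326 − cos 1.8326) = 6.5884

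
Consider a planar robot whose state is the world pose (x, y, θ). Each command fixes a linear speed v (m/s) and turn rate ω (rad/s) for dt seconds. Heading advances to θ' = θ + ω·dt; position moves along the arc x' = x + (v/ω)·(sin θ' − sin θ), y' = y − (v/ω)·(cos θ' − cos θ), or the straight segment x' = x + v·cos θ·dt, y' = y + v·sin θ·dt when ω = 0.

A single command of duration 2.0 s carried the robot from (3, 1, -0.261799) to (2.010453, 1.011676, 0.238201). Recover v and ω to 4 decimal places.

Δθ = 0.238201 − -0.261799 = 0.500000
ω = Δθ/dt = 0.500000/2.0 = 0.2500
R = Δx/(sin θ' − sin θ) = -2.0000
v = R·ω = -2.0000·0.2500 = -0.5000

v = -0.5000, ω = 0.2500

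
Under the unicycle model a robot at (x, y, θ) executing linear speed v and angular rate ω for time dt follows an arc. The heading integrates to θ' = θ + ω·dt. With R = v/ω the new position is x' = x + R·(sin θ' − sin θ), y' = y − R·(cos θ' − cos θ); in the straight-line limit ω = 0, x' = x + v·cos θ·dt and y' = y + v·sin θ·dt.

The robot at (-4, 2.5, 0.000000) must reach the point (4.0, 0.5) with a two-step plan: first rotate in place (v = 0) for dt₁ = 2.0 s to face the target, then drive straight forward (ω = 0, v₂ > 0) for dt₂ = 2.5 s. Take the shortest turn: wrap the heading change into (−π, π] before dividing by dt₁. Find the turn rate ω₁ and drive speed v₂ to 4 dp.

heading to target = atan2(0.5−2.5, 4−-4) = -0.2450
Δθ = wrap(-0.2450 − 0.0000) = -0.2450; ω₁ = Δθ/dt₁ = -0.1225
distance = √((4−-4)² + (0.5−2.5)²) = 8.2462; v₂ = distance/dt₂ = 3.2985

ω₁ = -0.1225, v₂ = 3.2985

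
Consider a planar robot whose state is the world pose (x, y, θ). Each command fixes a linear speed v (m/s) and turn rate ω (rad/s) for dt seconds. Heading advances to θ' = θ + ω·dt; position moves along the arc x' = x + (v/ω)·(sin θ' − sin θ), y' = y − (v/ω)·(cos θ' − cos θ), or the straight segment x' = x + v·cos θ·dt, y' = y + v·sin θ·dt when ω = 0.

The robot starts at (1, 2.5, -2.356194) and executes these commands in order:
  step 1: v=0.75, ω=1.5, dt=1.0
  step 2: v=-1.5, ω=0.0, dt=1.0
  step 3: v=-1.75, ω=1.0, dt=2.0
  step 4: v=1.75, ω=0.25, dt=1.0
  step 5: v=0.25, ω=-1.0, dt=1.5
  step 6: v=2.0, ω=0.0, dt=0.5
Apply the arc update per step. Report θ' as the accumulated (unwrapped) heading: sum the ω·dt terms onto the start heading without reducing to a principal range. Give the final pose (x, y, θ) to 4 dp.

(-1.1358, 4.2948, -0.1062)

step 1: θ'=-0.8562 (R=0.5000) → pose (0.9759, 1.8188, -0.8562)
step 2: θ'=-0.8562 (straight) → pose (-0.0071, 2.9518, -0.8562)
step 3: θ'=1.1438 (R=-1.7500) → pose (-2.9218, 2.5297, 1.1438)
step 4: θ'=1.3938 (R=7.0000) → pose (-2.4027, 4.1962, 1.3938)
step 5: θ'=-0.1062 (R=-0.2500) → pose (-2.1301, 4.4008, -0.1062)
step 6: θ'=-0.1062 (straight) → pose (-1.1358, 4.2948, -0.1062)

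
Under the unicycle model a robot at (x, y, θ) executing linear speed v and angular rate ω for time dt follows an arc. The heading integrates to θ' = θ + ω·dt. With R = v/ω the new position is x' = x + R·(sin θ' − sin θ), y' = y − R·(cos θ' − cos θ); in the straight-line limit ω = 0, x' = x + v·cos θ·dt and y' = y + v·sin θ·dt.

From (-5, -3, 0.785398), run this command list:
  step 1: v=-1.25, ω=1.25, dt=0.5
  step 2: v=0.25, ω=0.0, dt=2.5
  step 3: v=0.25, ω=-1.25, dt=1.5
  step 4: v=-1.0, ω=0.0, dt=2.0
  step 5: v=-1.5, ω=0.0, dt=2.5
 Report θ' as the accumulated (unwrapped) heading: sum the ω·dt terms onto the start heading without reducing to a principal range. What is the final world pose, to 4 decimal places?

step 1: θ'=1.4104 (R=-1.0000) → pose (-5.2801, -3.5474, 1.4104)
step 2: θ'=1.4104 (straight) → pose (-5.1802, -2.9304, 1.4104)
step 3: θ'=-0.4646 (R=-0.2000) → pose (-4.8932, -2.7836, -0.4646)
step 4: θ'=-0.4646 (straight) → pose (-6.6812, -1.8874, -0.4646)
step 5: θ'=-0.4646 (straight) → pose (-10.0337, -0.2072, -0.4646)

(-10.0337, -0.2072, -0.4646)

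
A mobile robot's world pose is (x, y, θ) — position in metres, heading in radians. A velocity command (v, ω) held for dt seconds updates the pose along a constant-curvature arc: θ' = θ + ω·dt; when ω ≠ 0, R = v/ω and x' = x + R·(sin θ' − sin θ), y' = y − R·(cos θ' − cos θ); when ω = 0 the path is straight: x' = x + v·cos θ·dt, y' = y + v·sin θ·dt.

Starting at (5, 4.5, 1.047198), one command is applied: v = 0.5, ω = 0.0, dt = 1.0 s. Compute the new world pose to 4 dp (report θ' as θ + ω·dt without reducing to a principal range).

θ' = 1.0472 + 0.0·1.0 = 1.0472
ω = 0 → straight: x' = 5 + 0.5·cos(1.0472)·1.0 = 5.2500
y' = 4.5 + 0.5·sin(1.0472)·1.0 = 4.9330

(5.2500, 4.9330, 1.0472)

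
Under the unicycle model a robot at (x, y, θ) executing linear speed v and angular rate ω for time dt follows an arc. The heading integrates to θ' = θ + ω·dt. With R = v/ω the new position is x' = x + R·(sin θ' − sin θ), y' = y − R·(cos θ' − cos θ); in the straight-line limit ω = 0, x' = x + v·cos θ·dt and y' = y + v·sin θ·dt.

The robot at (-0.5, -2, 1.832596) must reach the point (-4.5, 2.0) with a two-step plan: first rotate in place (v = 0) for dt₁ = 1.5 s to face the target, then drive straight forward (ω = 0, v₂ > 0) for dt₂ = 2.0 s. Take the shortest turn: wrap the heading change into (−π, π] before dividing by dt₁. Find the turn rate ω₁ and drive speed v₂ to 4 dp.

ω₁ = 0.3491, v₂ = 2.8284

heading to target = atan2(2−-2, -4.5−-0.5) = 2.3562
Δθ = wrap(2.3562 − 1.8326) = 0.5236; ω₁ = Δθ/dt₁ = 0.3491
distance = √((-4.5−-0.5)² + (2−-2)²) = 5.6569; v₂ = distance/dt₂ = 2.8284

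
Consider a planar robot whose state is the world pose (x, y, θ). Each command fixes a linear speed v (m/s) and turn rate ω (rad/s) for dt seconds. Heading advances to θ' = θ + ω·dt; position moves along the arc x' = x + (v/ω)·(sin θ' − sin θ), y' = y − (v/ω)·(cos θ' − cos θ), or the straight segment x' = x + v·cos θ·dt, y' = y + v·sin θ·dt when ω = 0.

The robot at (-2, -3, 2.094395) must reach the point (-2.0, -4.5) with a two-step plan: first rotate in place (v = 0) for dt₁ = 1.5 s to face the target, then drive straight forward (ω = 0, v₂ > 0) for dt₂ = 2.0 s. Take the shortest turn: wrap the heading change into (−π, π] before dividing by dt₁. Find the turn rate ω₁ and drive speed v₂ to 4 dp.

ω₁ = 1.7453, v₂ = 0.7500

heading to target = atan2(-4.5−-3, -2−-2) = -1.5708
Δθ = wrap(-1.5708 − 2.0944) = 2.6180; ω₁ = Δθ/dt₁ = 1.7453
distance = √((-2−-2)² + (-4.5−-3)²) = 1.5000; v₂ = distance/dt₂ = 0.7500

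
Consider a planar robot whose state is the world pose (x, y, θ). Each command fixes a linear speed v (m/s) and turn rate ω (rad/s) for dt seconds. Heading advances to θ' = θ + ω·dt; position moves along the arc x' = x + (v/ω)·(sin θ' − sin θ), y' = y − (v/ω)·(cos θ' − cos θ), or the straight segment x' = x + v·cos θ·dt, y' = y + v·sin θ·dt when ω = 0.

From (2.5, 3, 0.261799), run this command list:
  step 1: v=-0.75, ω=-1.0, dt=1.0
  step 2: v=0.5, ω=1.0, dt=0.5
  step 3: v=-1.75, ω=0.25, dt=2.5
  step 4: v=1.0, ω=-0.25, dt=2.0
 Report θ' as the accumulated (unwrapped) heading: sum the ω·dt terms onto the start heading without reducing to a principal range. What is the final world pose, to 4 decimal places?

step 1: θ'=-0.7382 (R=0.7500) → pose (1.8012, 3.1697, -0.7382)
step 2: θ'=-0.2382 (R=0.5000) → pose (2.0197, 3.0536, -0.2382)
step 3: θ'=0.3868 (R=-7.0000) → pose (-2.2726, 2.7341, 0.3868)
step 4: θ'=-0.1132 (R=-4.0000) → pose (-0.3119, 3.0041, -0.1132)

(-0.3119, 3.0041, -0.1132)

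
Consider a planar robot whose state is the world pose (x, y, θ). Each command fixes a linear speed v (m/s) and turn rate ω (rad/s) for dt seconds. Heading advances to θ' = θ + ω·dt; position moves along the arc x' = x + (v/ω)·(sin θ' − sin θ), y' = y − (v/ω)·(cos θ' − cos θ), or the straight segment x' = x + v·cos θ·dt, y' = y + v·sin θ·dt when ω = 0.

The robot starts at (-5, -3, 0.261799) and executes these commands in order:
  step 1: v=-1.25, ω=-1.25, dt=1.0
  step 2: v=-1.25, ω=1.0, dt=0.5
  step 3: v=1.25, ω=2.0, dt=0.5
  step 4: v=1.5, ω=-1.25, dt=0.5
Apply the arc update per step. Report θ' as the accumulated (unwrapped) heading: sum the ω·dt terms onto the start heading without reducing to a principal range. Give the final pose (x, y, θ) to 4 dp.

(-5.2289, -2.0149, -0.1132)

step 1: θ'=-0.9882 (R=1.0000) → pose (-6.0939, -2.5843, -0.9882)
step 2: θ'=-0.4882 (R=-1.2500) → pose (-6.5514, -2.1680, -0.4882)
step 3: θ'=0.5118 (R=0.6250) → pose (-5.9521, -2.1610, 0.5118)
step 4: θ'=-0.1132 (R=-1.2000) → pose (-5.2289, -2.0149, -0.1132)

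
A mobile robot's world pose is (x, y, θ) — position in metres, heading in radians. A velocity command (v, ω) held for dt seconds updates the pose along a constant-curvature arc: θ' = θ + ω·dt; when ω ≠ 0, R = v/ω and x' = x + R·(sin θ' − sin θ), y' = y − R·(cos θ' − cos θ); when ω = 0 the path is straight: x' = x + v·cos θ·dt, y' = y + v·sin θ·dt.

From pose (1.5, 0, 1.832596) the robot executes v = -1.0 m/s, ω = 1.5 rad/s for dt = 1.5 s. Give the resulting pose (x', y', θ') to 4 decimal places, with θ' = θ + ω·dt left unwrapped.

θ' = 1.8326 + 1.5·1.5 = 4.0826
R = v/ω = -1.0/1.5 = -0.6667
x' = 1.5 + -0.6667·(sin 4.0826 − sin 1.8326) = 2.6827
y' = 0 − -0.6667·(cos 4.0826 − cos 1.8326) = -0.2201

(2.6827, -0.2201, 4.0826)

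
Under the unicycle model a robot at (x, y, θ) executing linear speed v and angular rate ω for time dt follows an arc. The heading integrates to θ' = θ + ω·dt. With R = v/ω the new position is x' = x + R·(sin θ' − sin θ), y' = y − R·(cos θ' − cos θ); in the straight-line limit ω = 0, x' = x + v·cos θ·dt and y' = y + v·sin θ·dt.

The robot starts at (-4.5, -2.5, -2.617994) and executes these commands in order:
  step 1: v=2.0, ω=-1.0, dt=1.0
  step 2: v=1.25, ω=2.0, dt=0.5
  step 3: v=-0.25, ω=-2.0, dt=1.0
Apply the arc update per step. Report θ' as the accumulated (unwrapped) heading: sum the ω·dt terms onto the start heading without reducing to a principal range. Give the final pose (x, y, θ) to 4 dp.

step 1: θ'=-3.6180 (R=-2.0000) → pose (-6.4172, -2.5453, -3.6180)
step 2: θ'=-2.6180 (R=0.6250) → pose (-7.0163, -2.5594, -2.6180)
step 3: θ'=-4.6180 (R=0.1250) → pose (-6.8293, -2.6559, -4.6180)

(-6.8293, -2.6559, -4.6180)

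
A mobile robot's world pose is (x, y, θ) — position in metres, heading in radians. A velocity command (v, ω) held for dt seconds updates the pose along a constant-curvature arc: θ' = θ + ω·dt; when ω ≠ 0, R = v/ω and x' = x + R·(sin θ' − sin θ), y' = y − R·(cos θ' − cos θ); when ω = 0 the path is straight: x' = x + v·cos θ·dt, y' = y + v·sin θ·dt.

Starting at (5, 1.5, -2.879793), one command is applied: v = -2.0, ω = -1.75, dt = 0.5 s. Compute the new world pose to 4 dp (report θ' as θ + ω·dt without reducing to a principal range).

θ' = -2.8798 + -1.75·0.5 = -3.7548
R = v/ω = -2.0/-1.75 = 1.1429
x' = 5 + 1.1429·(sin -3.7548 − sin -2.8798) = 5.9535
y' = 1.5 − 1.1429·(cos -3.7548 − cos -2.8798) = 1.3307

(5.9535, 1.3307, -3.7548)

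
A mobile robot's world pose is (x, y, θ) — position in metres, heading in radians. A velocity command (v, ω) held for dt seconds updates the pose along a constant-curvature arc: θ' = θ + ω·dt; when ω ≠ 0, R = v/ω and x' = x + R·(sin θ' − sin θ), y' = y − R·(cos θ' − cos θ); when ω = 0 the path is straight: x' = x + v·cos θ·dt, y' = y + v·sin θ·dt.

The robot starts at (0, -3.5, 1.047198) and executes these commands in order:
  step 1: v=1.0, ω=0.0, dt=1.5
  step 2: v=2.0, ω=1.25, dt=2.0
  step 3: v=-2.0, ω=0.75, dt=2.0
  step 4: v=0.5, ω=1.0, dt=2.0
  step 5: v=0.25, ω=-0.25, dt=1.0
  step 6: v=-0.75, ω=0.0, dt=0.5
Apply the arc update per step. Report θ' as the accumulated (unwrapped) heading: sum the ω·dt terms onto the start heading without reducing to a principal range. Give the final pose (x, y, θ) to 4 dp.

(0.8912, 3.1634, 6.7972)

step 1: θ'=1.0472 (straight) → pose (0.7500, -2.2010, 1.0472)
step 2: θ'=3.5472 (R=1.6000) → pose (-1.2670, 0.0692, 3.5472)
step 3: θ'=5.0472 (R=-2.6667) → pose (0.1994, 3.3958, 5.0472)
step 4: θ'=7.0472 (R=0.5000) → pose (1.0176, 3.1990, 7.0472)
step 5: θ'=6.7972 (R=-1.0000) → pose (1.2177, 3.3477, 6.7972)
step 6: θ'=6.7972 (straight) → pose (0.8912, 3.1634, 6.7972)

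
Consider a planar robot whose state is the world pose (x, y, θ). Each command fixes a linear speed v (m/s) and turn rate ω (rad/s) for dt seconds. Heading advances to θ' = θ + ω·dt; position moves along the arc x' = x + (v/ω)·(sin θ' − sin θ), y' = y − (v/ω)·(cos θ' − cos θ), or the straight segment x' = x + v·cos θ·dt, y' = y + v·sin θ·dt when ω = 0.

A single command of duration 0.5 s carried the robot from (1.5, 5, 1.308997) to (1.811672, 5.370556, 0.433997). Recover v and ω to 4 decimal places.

v = 1.0000, ω = -1.7500

Δθ = 0.433997 − 1.308997 = -0.875000
ω = Δθ/dt = -0.875000/0.5 = -1.7500
R = −Δy/(cos θ' − cos θ) = -0.5714
v = R·ω = -0.5714·-1.7500 = 1.0000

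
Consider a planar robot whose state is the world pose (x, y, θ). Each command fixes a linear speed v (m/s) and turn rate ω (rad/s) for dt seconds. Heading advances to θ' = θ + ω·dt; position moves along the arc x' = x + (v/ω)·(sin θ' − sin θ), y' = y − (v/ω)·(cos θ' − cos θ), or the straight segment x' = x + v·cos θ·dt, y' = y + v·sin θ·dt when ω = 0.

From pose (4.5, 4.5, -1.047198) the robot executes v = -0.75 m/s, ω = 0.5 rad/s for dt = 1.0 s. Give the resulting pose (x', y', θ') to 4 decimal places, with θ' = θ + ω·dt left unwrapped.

θ' = -1.0472 + 0.5·1.0 = -0.5472
R = v/ω = -0.75/0.5 = -1.5000
x' = 4.5 + -1.5000·(sin -0.5472 − sin -1.0472) = 3.9814
y' = 4.5 − -1.5000·(cos -0.5472 − cos -1.0472) = 5.0310

(3.9814, 5.0310, -0.5472)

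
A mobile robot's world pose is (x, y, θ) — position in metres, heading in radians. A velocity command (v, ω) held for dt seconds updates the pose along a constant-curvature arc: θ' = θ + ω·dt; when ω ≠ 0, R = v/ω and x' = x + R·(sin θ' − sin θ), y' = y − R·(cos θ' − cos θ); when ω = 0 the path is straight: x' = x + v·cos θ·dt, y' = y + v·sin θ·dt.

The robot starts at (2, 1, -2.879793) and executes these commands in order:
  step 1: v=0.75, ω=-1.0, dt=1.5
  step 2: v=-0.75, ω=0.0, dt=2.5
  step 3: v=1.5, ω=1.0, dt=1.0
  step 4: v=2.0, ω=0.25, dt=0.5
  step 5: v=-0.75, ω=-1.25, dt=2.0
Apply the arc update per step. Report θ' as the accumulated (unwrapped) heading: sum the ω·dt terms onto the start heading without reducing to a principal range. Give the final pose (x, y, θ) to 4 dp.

(-0.1039, -0.2644, -5.7548)

step 1: θ'=-4.3798 (R=-0.7500) → pose (1.0970, 1.4796, -4.3798)
step 2: θ'=-4.3798 (straight) → pose (1.7092, -0.2927, -4.3798)
step 3: θ'=-3.3798 (R=1.5000) → pose (0.6453, 0.6752, -3.3798)
step 4: θ'=-3.2548 (R=8.0000) → pose (-0.3387, 0.8499, -3.2548)
step 5: θ'=-5.7548 (R=0.6000) → pose (-0.1039, -0.2644, -5.7548)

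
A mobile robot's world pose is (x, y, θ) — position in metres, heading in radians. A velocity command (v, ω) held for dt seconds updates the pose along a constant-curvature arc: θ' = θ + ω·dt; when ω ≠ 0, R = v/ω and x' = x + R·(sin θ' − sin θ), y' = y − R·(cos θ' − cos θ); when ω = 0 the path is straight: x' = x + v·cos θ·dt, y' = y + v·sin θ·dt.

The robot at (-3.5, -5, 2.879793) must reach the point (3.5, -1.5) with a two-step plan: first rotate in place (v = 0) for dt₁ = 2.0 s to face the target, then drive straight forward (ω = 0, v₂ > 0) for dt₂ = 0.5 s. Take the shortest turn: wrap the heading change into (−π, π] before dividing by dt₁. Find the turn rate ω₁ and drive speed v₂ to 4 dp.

heading to target = atan2(-1.5−-5, 3.5−-3.5) = 0.4636
Δθ = wrap(0.4636 − 2.8798) = -2.4161; ω₁ = Δθ/dt₁ = -1.2081
distance = √((3.5−-3.5)² + (-1.5−-5)²) = 7.8262; v₂ = distance/dt₂ = 15.6525

ω₁ = -1.2081, v₂ = 15.6525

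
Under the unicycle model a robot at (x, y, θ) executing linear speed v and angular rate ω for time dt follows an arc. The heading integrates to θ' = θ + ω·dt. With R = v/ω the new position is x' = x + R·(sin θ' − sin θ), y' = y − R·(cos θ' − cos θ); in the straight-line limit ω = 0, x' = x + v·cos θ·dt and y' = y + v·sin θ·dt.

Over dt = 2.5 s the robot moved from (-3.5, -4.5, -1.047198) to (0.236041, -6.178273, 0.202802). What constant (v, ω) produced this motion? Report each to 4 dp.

v = 1.7500, ω = 0.5000

Δθ = 0.202802 − -1.047198 = 1.250000
ω = Δθ/dt = 1.250000/2.5 = 0.5000
R = Δx/(sin θ' − sin θ) = 3.5000
v = R·ω = 3.5000·0.5000 = 1.7500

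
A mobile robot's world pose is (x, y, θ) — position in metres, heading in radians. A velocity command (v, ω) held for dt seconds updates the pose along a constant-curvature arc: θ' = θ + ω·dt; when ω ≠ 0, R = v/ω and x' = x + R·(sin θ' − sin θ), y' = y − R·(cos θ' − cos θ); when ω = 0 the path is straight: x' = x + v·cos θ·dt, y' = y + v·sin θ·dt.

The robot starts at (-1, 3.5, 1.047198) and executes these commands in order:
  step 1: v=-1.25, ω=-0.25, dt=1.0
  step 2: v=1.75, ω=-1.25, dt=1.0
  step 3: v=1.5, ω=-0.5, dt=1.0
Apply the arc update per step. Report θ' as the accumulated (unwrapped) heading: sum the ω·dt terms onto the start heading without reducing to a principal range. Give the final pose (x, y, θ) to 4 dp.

(0.9936, 1.8277, -0.9528)

step 1: θ'=0.7972 (R=5.0000) → pose (-1.7531, 2.5064, 0.7972)
step 2: θ'=-0.4528 (R=-1.4000) → pose (-0.1391, 2.7871, -0.4528)
step 3: θ'=-0.9528 (R=-3.0000) → pose (0.9936, 1.8277, -0.9528)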